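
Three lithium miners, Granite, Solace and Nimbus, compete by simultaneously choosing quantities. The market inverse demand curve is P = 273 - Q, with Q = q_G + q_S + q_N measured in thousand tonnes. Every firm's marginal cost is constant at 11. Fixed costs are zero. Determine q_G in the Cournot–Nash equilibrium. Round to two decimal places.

A representative firm's profit is π_i = q_i(273 - Q) - 11q_i.
Setting ∂π_i/∂q_i = 0 with rivals' quantities fixed: 262 - 2q_i - Σ_{j≠i} q_j = 0.
With identical firms every q_j equals q_i, so Σ_{j≠i} q_j = 2q_i and 262 = 4q_i, giving q_i = 131/2.

65.50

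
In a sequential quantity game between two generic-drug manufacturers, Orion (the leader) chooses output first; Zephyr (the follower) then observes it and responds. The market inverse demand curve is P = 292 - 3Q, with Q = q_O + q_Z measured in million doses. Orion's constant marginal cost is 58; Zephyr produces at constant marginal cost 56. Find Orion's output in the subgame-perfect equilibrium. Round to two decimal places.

The follower Zephyr best-responds to any q_O: π_Z = (292 - 3Q)q_Z - 56q_Z.
∂π_Z/∂q_Z = 236 - 3q_O - 6q_Z = 0 gives the reaction function q_Z = (236 - 3q_O)/6.
The leader anticipates this reaction. Substituting into P = 292 - 3Q gives P = 174 - (3/2)q_O, so π_O = (174 - (3/2)q_O)q_O - 58q_O.
Leader FOC: 116 - 3q_O = 0, so q_O = 116/3.
Then q_Z = (236 - 3·(116/3))/6 = 20.

38.67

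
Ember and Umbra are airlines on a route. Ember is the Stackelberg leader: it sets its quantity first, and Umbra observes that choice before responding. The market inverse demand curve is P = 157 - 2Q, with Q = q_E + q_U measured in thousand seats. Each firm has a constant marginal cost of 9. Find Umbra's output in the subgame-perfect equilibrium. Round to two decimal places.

18.50

The follower Umbra best-responds to any q_E: π_U = (157 - 2Q)q_U - 9q_U.
Setting the follower's marginal profit to zero, 148 - 2q_E - 4q_U = 0, i.e. q_U = (148 - 2q_E)/4.
Ember substitutes q_U(q_E) into its own profit: π_E = q_E(157 - 2q_E - (148 - 2q_E)/2) - 9q_E = (83 - q_E)q_E - 9q_E.
Leader FOC: 74 - 2q_E = 0, so q_E = 37.
Then q_U = (148 - 2·37)/4 = 37/2.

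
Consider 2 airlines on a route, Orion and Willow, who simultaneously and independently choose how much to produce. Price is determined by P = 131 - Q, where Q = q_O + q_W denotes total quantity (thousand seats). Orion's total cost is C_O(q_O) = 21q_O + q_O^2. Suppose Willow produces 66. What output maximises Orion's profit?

With the rival's output fixed at 66, Orion's profit is π_O = (131 - 66 - q_O)q_O - (21q_O + q_O²) = (65 - q_O)q_O - (21q_O + q_O²).
∂π_O/∂q_O = 44 - 4q_O = 0, so q_O = 11.

11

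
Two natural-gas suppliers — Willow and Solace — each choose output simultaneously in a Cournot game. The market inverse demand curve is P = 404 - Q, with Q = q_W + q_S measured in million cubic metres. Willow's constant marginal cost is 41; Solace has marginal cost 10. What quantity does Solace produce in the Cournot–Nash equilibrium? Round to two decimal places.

Willow's profit: π_W = (404 - Q)q_W - (41q_W). Setting ∂π_W/∂q_W = 0: 363 - 2q_W - (q_S) = 0.
Solace's first-order condition: 394 - 2q_S - (q_W) = 0.
Best responses: q_W = (363 - q_S)/2, q_S = (394 - q_W)/2.
Solving the pair: q_W = 332/3, q_S = 425/3.

141.67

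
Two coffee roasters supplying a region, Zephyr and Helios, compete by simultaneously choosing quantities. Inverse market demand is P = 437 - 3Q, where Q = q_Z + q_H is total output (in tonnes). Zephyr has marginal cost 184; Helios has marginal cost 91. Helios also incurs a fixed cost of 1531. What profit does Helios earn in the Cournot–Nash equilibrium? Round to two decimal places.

5606.81

Zephyr's profit: π_Z = (437 - 3Q)q_Z - (184q_Z). Setting ∂π_Z/∂q_Z = 0: 253 - 6q_Z - 3(q_H) = 0.
Helios's first-order condition: 346 - 6q_H - 3(q_Z) = 0.
Best responses: q_Z = (253 - 3q_H)/6, q_H = (346 - 3q_Z)/6.
Substituting one into the other gives q_Z = 160/9 and q_H = 439/9.
Price P = 437 - 3·(599/9) = 712/3.
Helios's profit: (712/3 - 91)·(439/9) - 1531 = 5606.8148.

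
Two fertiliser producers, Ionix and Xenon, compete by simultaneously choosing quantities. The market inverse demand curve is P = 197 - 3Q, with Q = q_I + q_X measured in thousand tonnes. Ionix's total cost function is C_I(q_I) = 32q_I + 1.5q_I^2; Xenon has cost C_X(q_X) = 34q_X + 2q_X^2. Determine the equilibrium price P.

Ionix's profit: π_I = (197 - 3Q)q_I - (32q_I + (3/2)q_I²). Setting ∂π_I/∂q_I = 0: 165 - 9q_I - 3(q_X) = 0.
Xenon's first-order condition: 163 - 10q_X - 3(q_I) = 0.
Rearranging gives the reaction functions q_I = (165 - 3q_X)/9 and q_X = (163 - 3q_I)/10.
Solving the pair: q_I = 43/3, q_X = 12.
Total output Q = 79/3, so price P = 197 - 3·(79/3) = 118.

118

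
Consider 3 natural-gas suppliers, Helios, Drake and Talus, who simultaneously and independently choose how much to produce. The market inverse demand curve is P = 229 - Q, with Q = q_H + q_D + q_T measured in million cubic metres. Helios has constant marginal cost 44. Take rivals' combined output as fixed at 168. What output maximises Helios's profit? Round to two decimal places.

With rivals' combined output fixed at 168, Helios's profit is π_H = (229 - 168 - q_H)q_H - (44q_H) = (61 - q_H)q_H - (44q_H).
∂π_H/∂q_H = 17 - 2q_H = 0, so q_H = 17/2.

8.50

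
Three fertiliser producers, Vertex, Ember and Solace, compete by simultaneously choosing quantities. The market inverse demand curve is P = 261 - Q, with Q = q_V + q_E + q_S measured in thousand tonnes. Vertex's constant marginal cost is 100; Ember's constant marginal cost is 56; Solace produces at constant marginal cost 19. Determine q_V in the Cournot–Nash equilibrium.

Vertex's profit: π_V = (261 - Q)q_V - (100q_V). Setting ∂π_V/∂q_V = 0: 161 - 2q_V - (q_E + q_S) = 0.
Ember's profit: π_E = (261 - Q)q_E - (56q_E). Setting ∂π_E/∂q_E = 0: 205 - 2q_E - (q_V + q_S) = 0.
Solace's first-order condition: 242 - 2q_S - (q_V + q_E) = 0.
Adding the 3 conditions: 608 − 2Q − 2Q = 0, i.e. Q = 152.
Back-substituting: q_V = (161 − 152) = 9, q_E = (205 − 152) = 53, q_S = (242 − 152) = 90.

9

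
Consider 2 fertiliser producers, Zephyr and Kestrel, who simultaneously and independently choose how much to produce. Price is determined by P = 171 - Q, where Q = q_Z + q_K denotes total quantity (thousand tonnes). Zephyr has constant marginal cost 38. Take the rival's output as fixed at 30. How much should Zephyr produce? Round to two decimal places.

With the rival's output fixed at 30, Zephyr's profit is π_Z = (171 - 30 - q_Z)q_Z - (38q_Z) = (141 - q_Z)q_Z - (38q_Z).
∂π_Z/∂q_Z = 103 - 2q_Z = 0, so q_Z = 103/2.

51.50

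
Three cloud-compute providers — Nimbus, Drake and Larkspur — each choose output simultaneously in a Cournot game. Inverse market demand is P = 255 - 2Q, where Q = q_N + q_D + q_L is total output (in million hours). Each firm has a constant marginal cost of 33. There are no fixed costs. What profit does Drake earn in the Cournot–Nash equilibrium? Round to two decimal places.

1540.13

A representative firm's profit is π_i = q_i(255 - 2Q) - 33q_i.
First-order condition (treating rivals' output as given): 222 - 4q_i - 2·Σ_{j≠i} q_j = 0.
By symmetry each firm produces the same amount; substituting Σ_{j≠i} q_j = 2q_i yields q_i = 222/8 = 111/4.
Price P = 255 - 2·(333/4) = 177/2.
Drake's profit: (177/2 - 33)·(111/4) = 1540.1250.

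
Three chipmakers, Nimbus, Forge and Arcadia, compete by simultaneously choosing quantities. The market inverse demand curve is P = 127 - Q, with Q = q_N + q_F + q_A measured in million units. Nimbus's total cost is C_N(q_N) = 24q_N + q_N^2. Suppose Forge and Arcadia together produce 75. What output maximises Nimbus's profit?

With rivals' combined output fixed at 75, Nimbus's profit is π_N = (127 - 75 - q_N)q_N - (24q_N + q_N²) = (52 - q_N)q_N - (24q_N + q_N²).
∂π_N/∂q_N = 28 - 4q_N = 0, so q_N = 7.

7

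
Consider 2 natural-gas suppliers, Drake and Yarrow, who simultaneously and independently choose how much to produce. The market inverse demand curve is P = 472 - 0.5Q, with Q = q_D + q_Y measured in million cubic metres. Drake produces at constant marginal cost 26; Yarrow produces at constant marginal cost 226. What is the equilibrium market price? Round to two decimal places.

Drake's profit: π_D = (472 - 0.5Q)q_D - (26q_D). Setting ∂π_D/∂q_D = 0: 446 - q_D - (1/2)(q_Y) = 0.
Yarrow's first-order condition: 246 - q_Y - (1/2)(q_D) = 0.
So q_D = (446 - (1/2)q_Y) and q_Y = (246 - (1/2)q_D).
Substituting one into the other gives q_D = 1292/3 and q_Y = 92/3.
Total output Q = 1384/3, so price P = 472 - (1/2)·(1384/3) = 724/3.

241.33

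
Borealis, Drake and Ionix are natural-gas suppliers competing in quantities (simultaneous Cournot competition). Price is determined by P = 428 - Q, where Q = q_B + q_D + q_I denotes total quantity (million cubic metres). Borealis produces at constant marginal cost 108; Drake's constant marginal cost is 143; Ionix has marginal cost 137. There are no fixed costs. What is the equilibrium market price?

204

Borealis's profit: π_B = (428 - Q)q_B - (108q_B). Setting ∂π_B/∂q_B = 0: 320 - 2q_B - (q_D + q_I) = 0.
Drake's first-order condition: 285 - 2q_D - (q_B + q_I) = 0.
Ionix's profit: π_I = (428 - Q)q_I - (137q_I). Setting ∂π_I/∂q_I = 0: 291 - 2q_I - (q_B + q_D) = 0.
Adding the 3 conditions: 896 − 2Q − 2Q = 0, i.e. Q = 224.
Back-substituting: q_B = (320 − 224) = 96, q_D = (285 − 224) = 61, q_I = (291 − 224) = 67.
Total output Q = 224, so price P = 428 - 224 = 204.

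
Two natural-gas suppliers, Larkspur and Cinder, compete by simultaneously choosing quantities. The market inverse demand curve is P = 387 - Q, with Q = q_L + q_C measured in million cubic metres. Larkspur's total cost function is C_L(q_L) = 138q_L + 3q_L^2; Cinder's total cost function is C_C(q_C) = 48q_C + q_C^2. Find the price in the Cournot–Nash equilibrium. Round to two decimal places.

286.35

Larkspur's profit: π_L = (387 - Q)q_L - (138q_L + 3q_L²). Setting ∂π_L/∂q_L = 0: 249 - 8q_L - (q_C) = 0.
Cinder's first-order condition: 339 - 4q_C - (q_L) = 0.
So q_L = (249 - q_C)/8 and q_C = (339 - q_L)/4.
Substituting one into the other gives q_L = 657/31 and q_C = 79.4516.
Total output Q = 100.6452, so price P = 387 - 100.6452 = 286.3548.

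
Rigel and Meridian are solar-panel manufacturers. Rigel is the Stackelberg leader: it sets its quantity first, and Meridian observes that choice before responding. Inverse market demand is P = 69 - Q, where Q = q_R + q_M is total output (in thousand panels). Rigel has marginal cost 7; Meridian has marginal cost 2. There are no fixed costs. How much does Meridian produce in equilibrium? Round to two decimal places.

Solve by backward induction. Given q_R, the follower Meridian maximises π_M = (69 - q_R - q_M)q_M - 2q_M.
∂π_M/∂q_M = 67 - q_R - 2q_M = 0 gives the reaction function q_M = (67 - q_R)/2.
The leader anticipates this reaction. Substituting into P = 69 - Q gives P = 71/2 - (1/2)q_R, so π_R = (71/2 - (1/2)q_R)q_R - 7q_R.
Leader FOC: 57/2 - q_R = 0, so q_R = 57/2.
Then q_M = (67 - 57/2)/2 = 77/4.

19.25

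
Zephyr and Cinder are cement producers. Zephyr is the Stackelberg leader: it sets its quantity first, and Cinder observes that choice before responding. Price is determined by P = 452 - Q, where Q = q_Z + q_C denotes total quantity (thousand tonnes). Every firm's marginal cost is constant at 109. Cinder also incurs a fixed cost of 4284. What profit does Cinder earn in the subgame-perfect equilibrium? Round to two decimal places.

The follower Cinder best-responds to any q_Z: π_C = (452 - Q)q_C - 109q_C.
Setting the follower's marginal profit to zero, 343 - q_Z - 2q_C = 0, i.e. q_C = (343 - q_Z)/2.
Zephyr substitutes q_C(q_Z) into its own profit: π_Z = q_Z(452 - q_Z - (343 - q_Z)/2) - 109q_Z = (561/2 - (1/2)q_Z)q_Z - 109q_Z.
Leader FOC: 343/2 - q_Z = 0, so q_Z = 343/2.
Then q_C = (343 - 343/2)/2 = 343/4.
Price P = 452 - 1029/4 = 779/4.
Cinder's profit: (779/4 - 109)·(343/4) - 4284 = 3069.0625.

3069.06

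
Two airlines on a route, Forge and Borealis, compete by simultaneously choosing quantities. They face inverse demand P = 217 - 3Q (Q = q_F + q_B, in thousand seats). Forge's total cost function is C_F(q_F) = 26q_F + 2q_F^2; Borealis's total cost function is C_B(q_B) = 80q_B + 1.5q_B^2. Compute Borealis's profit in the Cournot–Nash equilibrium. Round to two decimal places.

Forge's profit: π_F = (217 - 3Q)q_F - (26q_F + 2q_F²). Setting ∂π_F/∂q_F = 0: 191 - 10q_F - 3(q_B) = 0.
Borealis's profit: π_B = (217 - 3Q)q_B - (80q_B + (3/2)q_B²). Setting ∂π_B/∂q_B = 0: 137 - 9q_B - 3(q_F) = 0.
Rearranging gives the reaction functions q_F = (191 - 3q_B)/10 and q_B = (137 - 3q_F)/9.
Solving the pair: q_F = 436/27, q_B = 797/81.
Price P = 217 - 3·25.9877 = 139.0370.
Borealis's profit: 139.0370·(797/81) - 80·(797/81) - (3/2)(797/81)² = 435.6715.

435.67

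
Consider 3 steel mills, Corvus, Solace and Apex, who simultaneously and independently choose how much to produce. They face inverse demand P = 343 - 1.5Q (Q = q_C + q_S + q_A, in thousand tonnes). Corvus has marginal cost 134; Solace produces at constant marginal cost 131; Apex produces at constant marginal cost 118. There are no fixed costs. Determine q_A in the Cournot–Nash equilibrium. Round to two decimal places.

42.33

Corvus's profit: π_C = (343 - 1.5Q)q_C - (134q_C). Setting ∂π_C/∂q_C = 0: 209 - 3q_C - (3/2)(q_S + q_A) = 0.
Solace's profit: π_S = (343 - 1.5Q)q_S - (131q_S). Setting ∂π_S/∂q_S = 0: 212 - 3q_S - (3/2)(q_C + q_A) = 0.
Apex's first-order condition: 225 - 3q_A - (3/2)(q_C + q_S) = 0.
Adding the 3 conditions: 646 − 3Q − 3Q = 0, i.e. Q = 323/3.
Back-substituting: q_C = (209 − 323/2)/(3/2) = 95/3, q_S = (212 − 323/2)/(3/2) = 101/3, q_A = (225 − 323/2)/(3/2) = 127/3.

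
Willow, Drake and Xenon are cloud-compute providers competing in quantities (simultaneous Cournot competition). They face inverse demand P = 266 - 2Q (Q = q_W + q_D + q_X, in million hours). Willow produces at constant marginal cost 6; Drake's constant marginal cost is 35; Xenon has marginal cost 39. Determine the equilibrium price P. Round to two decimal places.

86.50

Willow's profit: π_W = (266 - 2Q)q_W - (6q_W). Setting ∂π_W/∂q_W = 0: 260 - 4q_W - 2(q_D + q_X) = 0.
Drake's first-order condition: 231 - 4q_D - 2(q_W + q_X) = 0.
Xenon's first-order condition: 227 - 4q_X - 2(q_W + q_D) = 0.
Summing all 3 equations gives 718 − 8Q = 0, hence Q = 359/4.
Back-substituting: q_W = (260 − 359/2)/2 = 161/4, q_D = (231 − 359/2)/2 = 103/4, q_X = (227 − 359/2)/2 = 95/4.
Total output Q = 359/4, so price P = 266 - 2·(359/4) = 173/2.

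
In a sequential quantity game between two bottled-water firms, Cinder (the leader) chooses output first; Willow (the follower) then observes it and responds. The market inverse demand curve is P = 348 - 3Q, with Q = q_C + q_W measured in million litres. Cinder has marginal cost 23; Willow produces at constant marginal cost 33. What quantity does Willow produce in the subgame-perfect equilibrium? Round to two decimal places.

24.58

The follower Willow best-responds to any q_C: π_W = (348 - 3Q)q_W - 33q_W.
∂π_W/∂q_W = 315 - 3q_C - 6q_W = 0 gives the reaction function q_W = (315 - 3q_C)/6.
Cinder substitutes q_W(q_C) into its own profit: π_C = q_C(348 - 3q_C - (315 - 3q_C)/2) - 23q_C = (381/2 - (3/2)q_C)q_C - 23q_C.
Maximising: ∂π_C/∂q_C = 335/2 - 3q_C = 0, giving q_C = 335/6.
Then q_W = (315 - 3·(335/6))/6 = 295/12.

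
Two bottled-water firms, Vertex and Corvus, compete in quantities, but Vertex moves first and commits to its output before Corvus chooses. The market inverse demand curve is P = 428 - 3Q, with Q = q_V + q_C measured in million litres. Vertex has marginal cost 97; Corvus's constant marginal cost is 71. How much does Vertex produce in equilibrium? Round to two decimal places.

Solve by backward induction. Given q_V, the follower Corvus maximises π_C = (428 - 3q_V - 3q_C)q_C - 71q_C.
∂π_C/∂q_C = 357 - 3q_V - 6q_C = 0 gives the reaction function q_C = (357 - 3q_V)/6.
The leader anticipates this reaction. Substituting into P = 428 - 3Q gives P = 499/2 - (3/2)q_V, so π_V = (499/2 - (3/2)q_V)q_V - 97q_V.
The leader's first-order condition 305/2 - 3q_V = 0 yields q_V = 305/6.
Then q_C = (357 - 3·(305/6))/6 = 409/12.

50.83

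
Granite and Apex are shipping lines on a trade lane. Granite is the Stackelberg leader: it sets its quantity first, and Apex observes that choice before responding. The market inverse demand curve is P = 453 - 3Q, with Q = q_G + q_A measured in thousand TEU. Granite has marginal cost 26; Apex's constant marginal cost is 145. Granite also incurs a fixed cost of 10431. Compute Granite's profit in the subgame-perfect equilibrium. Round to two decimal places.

The follower Apex best-responds to any q_G: π_A = (453 - 3Q)q_A - 145q_A.
∂π_A/∂q_A = 308 - 3q_G - 6q_A = 0 gives the reaction function q_A = (308 - 3q_G)/6.
Granite substitutes q_A(q_G) into its own profit: π_G = q_G(453 - 3q_G - (308 - 3q_G)/2) - 26q_G = (299 - (3/2)q_G)q_G - 26q_G.
The leader's first-order condition 273 - 3q_G = 0 yields q_G = 91.
Then q_A = (308 - 3·91)/6 = 35/6.
Price P = 453 - 3·(581/6) = 325/2.
Granite's profit: (325/2 - 26)·91 - 10431 = 1990.5000.

1990.50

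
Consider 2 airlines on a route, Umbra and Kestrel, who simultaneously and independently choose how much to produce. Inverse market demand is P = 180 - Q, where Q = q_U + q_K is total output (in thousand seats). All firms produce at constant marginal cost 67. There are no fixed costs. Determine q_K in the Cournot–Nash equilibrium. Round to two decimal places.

37.67

A representative firm's profit is π_i = q_i(180 - Q) - 67q_i.
Setting ∂π_i/∂q_i = 0 with rivals' quantities fixed: 113 - 2q_i - q_j = 0.
By symmetry each firm produces the same amount; substituting q_j = q_i yields q_i = 113/3.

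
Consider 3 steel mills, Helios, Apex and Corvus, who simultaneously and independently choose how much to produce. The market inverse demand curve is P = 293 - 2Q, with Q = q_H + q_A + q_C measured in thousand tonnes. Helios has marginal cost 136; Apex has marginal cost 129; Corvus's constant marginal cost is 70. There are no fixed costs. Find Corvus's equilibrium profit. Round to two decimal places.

3784.50

Helios's profit: π_H = (293 - 2Q)q_H - (136q_H). Setting ∂π_H/∂q_H = 0: 157 - 4q_H - 2(q_A + q_C) = 0.
Apex's profit: π_A = (293 - 2Q)q_A - (129q_A). Setting ∂π_A/∂q_A = 0: 164 - 4q_A - 2(q_H + q_C) = 0.
Corvus's profit: π_C = (293 - 2Q)q_C - (70q_C). Setting ∂π_C/∂q_C = 0: 223 - 4q_C - 2(q_H + q_A) = 0.
Adding the 3 first-order conditions: 544 − 8Q = 0, so Q = 68.
Back-substituting: q_H = (157 − 136)/2 = 21/2, q_A = (164 − 136)/2 = 14, q_C = (223 − 136)/2 = 87/2.
Price P = 293 - 2·68 = 157.
Corvus's profit: (157 - 70)·(87/2) = 3784.5000.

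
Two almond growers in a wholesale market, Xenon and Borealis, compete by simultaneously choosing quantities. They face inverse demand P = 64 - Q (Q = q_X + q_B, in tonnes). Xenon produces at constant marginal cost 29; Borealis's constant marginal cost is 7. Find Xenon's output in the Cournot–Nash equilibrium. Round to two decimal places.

Xenon's profit: π_X = (64 - Q)q_X - (29q_X). Setting ∂π_X/∂q_X = 0: 35 - 2q_X - (q_B) = 0.
Borealis's first-order condition: 57 - 2q_B - (q_X) = 0.
So q_X = (35 - q_B)/2 and q_B = (57 - q_X)/2.
Solving the pair: q_X = 13/3, q_B = 79/3.

4.33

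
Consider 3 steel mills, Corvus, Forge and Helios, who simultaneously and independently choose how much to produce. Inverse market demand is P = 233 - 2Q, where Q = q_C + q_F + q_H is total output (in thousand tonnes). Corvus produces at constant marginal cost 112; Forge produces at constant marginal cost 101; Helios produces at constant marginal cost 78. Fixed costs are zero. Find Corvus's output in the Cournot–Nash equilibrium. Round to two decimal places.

Corvus's profit: π_C = (233 - 2Q)q_C - (112q_C). Setting ∂π_C/∂q_C = 0: 121 - 4q_C - 2(q_F + q_H) = 0.
Forge's first-order condition: 132 - 4q_F - 2(q_C + q_H) = 0.
Helios's first-order condition: 155 - 4q_H - 2(q_C + q_F) = 0.
Adding the 3 first-order conditions: 408 − 8Q = 0, so Q = 51.
Back-substituting: q_C = (121 − 102)/2 = 19/2, q_F = (132 − 102)/2 = 15, q_H = (155 − 102)/2 = 53/2.

9.50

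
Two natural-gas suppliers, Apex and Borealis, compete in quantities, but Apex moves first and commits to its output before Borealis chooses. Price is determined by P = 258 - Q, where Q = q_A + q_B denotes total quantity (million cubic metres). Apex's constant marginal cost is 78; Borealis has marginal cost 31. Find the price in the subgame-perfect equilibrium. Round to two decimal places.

111.25

Solve by backward induction. Given q_A, the follower Borealis maximises π_B = (258 - q_A - q_B)q_B - 31q_B.
Setting the follower's marginal profit to zero, 227 - q_A - 2q_B = 0, i.e. q_B = (227 - q_A)/2.
The leader anticipates this reaction. Substituting into P = 258 - Q gives P = 289/2 - (1/2)q_A, so π_A = (289/2 - (1/2)q_A)q_A - 78q_A.
Leader FOC: 133/2 - q_A = 0, so q_A = 133/2.
Then q_B = (227 - 133/2)/2 = 321/4.
Total output Q = 587/4, so price P = 258 - 587/4 = 445/4.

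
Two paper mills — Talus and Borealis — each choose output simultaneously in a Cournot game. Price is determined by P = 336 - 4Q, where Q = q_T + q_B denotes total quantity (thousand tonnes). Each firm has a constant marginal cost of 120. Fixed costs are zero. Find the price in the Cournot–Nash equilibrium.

Each firm earns π_i = (336 - 4Q)q_i - 120q_i.
First-order condition (treating rivals' output as given): 216 - 8q_i - 4q_j = 0.
With identical firms every q_j equals q_i, so q_j = q_i and 216 = 12q_i, giving q_i = 18.
Total output Q = 36, so price P = 336 - 4·36 = 192.

192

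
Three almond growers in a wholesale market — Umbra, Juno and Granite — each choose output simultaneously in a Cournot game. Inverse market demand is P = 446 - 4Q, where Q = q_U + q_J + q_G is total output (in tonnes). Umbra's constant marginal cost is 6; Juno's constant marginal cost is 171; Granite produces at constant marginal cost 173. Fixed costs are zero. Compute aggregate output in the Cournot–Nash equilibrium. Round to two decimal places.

61.75

Umbra's profit: π_U = (446 - 4Q)q_U - (6q_U). Setting ∂π_U/∂q_U = 0: 440 - 8q_U - 4(q_J + q_G) = 0.
Juno's first-order condition: 275 - 8q_J - 4(q_U + q_G) = 0.
Granite's profit: π_G = (446 - 4Q)q_G - (173q_G). Setting ∂π_G/∂q_G = 0: 273 - 8q_G - 4(q_U + q_J) = 0.
Summing all 3 equations gives 988 − 16Q = 0, hence Q = 247/4.
Back-substituting: q_U = (440 − 247)/4 = 193/4, q_J = (275 − 247)/4 = 7, q_G = (273 − 247)/4 = 13/2.
Total output Q = 193/4 + 7 + 13/2 = 247/4.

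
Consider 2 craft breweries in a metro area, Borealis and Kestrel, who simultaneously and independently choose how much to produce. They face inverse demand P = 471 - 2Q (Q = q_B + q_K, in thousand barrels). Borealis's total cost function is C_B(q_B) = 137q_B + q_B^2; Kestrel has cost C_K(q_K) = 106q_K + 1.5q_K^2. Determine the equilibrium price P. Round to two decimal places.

Borealis's profit: π_B = (471 - 2Q)q_B - (137q_B + q_B²). Setting ∂π_B/∂q_B = 0: 334 - 6q_B - 2(q_K) = 0.
Kestrel's profit: π_K = (471 - 2Q)q_K - (106q_K + (3/2)q_K²). Setting ∂π_K/∂q_K = 0: 365 - 7q_K - 2(q_B) = 0.
Best responses: q_B = (334 - 2q_K)/6, q_K = (365 - 2q_B)/7.
Solving the pair: q_B = 804/19, q_K = 761/19.
Total output Q = 1565/19, so price P = 471 - 2·(1565/19) = 306.2632.

306.26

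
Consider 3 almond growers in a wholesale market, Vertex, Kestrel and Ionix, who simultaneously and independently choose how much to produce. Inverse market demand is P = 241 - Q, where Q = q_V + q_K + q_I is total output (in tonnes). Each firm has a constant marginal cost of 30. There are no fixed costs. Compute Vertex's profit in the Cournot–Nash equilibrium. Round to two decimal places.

2782.56

A representative firm's profit is π_i = q_i(241 - Q) - 30q_i.
First-order condition (treating rivals' output as given): 211 - 2q_i - Σ_{j≠i} q_j = 0.
With identical firms every q_j equals q_i, so Σ_{j≠i} q_j = 2q_i and 211 = 4q_i, giving q_i = 211/4.
Price P = 241 - 633/4 = 331/4.
Vertex's profit: (331/4 - 30)·(211/4) = 2782.5625.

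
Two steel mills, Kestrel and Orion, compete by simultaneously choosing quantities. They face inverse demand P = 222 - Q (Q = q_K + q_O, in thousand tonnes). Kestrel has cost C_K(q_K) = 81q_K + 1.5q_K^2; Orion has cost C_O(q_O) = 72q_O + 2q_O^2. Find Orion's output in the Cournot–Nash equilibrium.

21

Kestrel's profit: π_K = (222 - Q)q_K - (81q_K + (3/2)q_K²). Setting ∂π_K/∂q_K = 0: 141 - 5q_K - (q_O) = 0.
Orion's first-order condition: 150 - 6q_O - (q_K) = 0.
So q_K = (141 - q_O)/5 and q_O = (150 - q_K)/6.
Solving the pair: q_K = 24, q_O = 21.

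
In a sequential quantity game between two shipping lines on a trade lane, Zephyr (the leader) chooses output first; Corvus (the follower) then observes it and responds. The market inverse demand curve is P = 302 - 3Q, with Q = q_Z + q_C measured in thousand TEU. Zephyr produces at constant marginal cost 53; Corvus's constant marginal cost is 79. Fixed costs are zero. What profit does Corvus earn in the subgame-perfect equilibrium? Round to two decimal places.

609.19

The follower Corvus best-responds to any q_Z: π_C = (302 - 3Q)q_C - 79q_C.
∂π_C/∂q_C = 223 - 3q_Z - 6q_C = 0 gives the reaction function q_C = (223 - 3q_Z)/6.
The leader anticipates this reaction. Substituting into P = 302 - 3Q gives P = 381/2 - (3/2)q_Z, so π_Z = (381/2 - (3/2)q_Z)q_Z - 53q_Z.
The leader's first-order condition 275/2 - 3q_Z = 0 yields q_Z = 275/6.
Then q_C = (223 - 3·(275/6))/6 = 57/4.
Price P = 302 - 3·(721/12) = 487/4.
Corvus's profit: (487/4 - 79)·(57/4) = 609.1875.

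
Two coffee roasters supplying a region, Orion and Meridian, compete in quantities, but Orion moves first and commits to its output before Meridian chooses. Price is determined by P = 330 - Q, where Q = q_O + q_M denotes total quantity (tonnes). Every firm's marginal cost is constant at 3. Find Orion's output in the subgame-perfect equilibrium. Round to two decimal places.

163.50

Solve by backward induction. Given q_O, the follower Meridian maximises π_M = (330 - q_O - q_M)q_M - 3q_M.
∂π_M/∂q_M = 327 - q_O - 2q_M = 0 gives the reaction function q_M = (327 - q_O)/2.
Orion substitutes q_M(q_O) into its own profit: π_O = q_O(330 - q_O - (327 - q_O)/2) - 3q_O = (333/2 - (1/2)q_O)q_O - 3q_O.
Maximising: ∂π_O/∂q_O = 327/2 - q_O = 0, giving q_O = 327/2.
Then q_M = (327 - 327/2)/2 = 327/4.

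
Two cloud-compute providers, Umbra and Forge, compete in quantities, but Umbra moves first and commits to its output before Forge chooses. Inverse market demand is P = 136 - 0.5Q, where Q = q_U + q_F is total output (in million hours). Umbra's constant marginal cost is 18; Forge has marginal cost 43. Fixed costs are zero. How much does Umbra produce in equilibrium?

The follower Forge best-responds to any q_U: π_F = (136 - 0.5Q)q_F - 43q_F.
Setting the follower's marginal profit to zero, 93 - (1/2)q_U - q_F = 0, i.e. q_F = (93 - (1/2)q_U).
Umbra substitutes q_F(q_U) into its own profit: π_U = q_U(136 - (1/2)q_U - (93 - (1/2)q_U)/2) - 18q_U = (179/2 - (1/4)q_U)q_U - 18q_U.
Leader FOC: 143/2 - (1/2)q_U = 0, so q_U = 143.
Then q_F = (93 - (1/2)·143) = 43/2.

143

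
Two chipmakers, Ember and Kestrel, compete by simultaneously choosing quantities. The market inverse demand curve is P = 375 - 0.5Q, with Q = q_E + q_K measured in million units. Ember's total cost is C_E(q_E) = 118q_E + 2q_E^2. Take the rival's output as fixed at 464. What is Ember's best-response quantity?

With the rival's output fixed at 464, Ember's profit is π_E = (375 - (1/2)·464 - (1/2)q_E)q_E - (118q_E + 2q_E²) = (143 - (1/2)q_E)q_E - (118q_E + 2q_E²).
∂π_E/∂q_E = 25 - 5q_E = 0, so q_E = 5.

5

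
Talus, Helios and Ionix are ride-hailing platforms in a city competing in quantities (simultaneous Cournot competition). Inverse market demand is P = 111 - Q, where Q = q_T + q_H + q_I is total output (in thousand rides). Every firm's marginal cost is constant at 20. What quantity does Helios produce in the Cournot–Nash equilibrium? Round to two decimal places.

A representative firm's profit is π_i = q_i(111 - Q) - 20q_i.
Setting ∂π_i/∂q_i = 0 with rivals' quantities fixed: 91 - 2q_i - Σ_{j≠i} q_j = 0.
By symmetry each firm produces the same amount; substituting Σ_{j≠i} q_j = 2q_i yields q_i = 91/4.

22.75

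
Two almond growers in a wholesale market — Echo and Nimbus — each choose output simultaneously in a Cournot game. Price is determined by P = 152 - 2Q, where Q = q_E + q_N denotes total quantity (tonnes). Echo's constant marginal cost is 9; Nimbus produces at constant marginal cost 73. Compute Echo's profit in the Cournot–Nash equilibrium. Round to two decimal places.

2380.50

Echo's profit: π_E = (152 - 2Q)q_E - (9q_E). Setting ∂π_E/∂q_E = 0: 143 - 4q_E - 2(q_N) = 0.
Nimbus's profit: π_N = (152 - 2Q)q_N - (73q_N). Setting ∂π_N/∂q_N = 0: 79 - 4q_N - 2(q_E) = 0.
So q_E = (143 - 2q_N)/4 and q_N = (79 - 2q_E)/4.
Substituting one into the other gives q_E = 69/2 and q_N = 5/2.
Price P = 152 - 2·37 = 78.
Echo's profit: (78 - 9)·(69/2) = 2380.5000.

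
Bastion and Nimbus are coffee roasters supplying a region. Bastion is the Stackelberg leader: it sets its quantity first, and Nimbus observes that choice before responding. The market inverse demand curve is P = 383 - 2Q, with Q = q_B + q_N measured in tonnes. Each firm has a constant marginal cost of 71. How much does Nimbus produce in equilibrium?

39

The follower Nimbus best-responds to any q_B: π_N = (383 - 2Q)q_N - 71q_N.
Setting the follower's marginal profit to zero, 312 - 2q_B - 4q_N = 0, i.e. q_N = (312 - 2q_B)/4.
Bastion substitutes q_N(q_B) into its own profit: π_B = q_B(383 - 2q_B - (312 - 2q_B)/2) - 71q_B = (227 - q_B)q_B - 71q_B.
Leader FOC: 156 - 2q_B = 0, so q_B = 78.
Then q_N = (312 - 2·78)/4 = 39.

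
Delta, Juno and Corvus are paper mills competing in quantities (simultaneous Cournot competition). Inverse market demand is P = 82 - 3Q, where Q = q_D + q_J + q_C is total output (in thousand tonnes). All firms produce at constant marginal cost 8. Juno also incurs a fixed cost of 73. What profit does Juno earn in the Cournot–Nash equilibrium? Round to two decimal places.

Each firm earns π_i = (82 - 3Q)q_i - 8q_i.
First-order condition (treating rivals' output as given): 74 - 6q_i - 3·Σ_{j≠i} q_j = 0.
By symmetry each firm produces the same amount; substituting Σ_{j≠i} q_j = 2q_i yields q_i = 74/12 = 37/6.
Price P = 82 - 3·(37/2) = 53/2.
Juno's profit: (53/2 - 8)·(37/6) - 73 = 493/12.

41.08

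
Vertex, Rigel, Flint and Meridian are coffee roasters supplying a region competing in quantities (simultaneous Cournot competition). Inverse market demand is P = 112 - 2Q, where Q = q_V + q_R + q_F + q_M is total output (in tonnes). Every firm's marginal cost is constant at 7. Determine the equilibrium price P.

Each firm earns π_i = (112 - 2Q)q_i - 7q_i.
First-order condition (treating rivals' output as given): 105 - 4q_i - 2·Σ_{j≠i} q_j = 0.
With identical firms every q_j equals q_i, so Σ_{j≠i} q_j = 3q_i and 105 = 10q_i, giving q_i = 21/2.
Total output Q = 42, so price P = 112 - 2·42 = 28.

28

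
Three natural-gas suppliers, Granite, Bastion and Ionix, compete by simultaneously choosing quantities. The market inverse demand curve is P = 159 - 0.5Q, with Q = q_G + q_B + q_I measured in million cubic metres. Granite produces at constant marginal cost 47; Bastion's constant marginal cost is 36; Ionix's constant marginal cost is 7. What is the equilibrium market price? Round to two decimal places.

62.25

Granite's profit: π_G = (159 - 0.5Q)q_G - (47q_G). Setting ∂π_G/∂q_G = 0: 112 - q_G - (1/2)(q_B + q_I) = 0.
Bastion's first-order condition: 123 - q_B - (1/2)(q_G + q_I) = 0.
Ionix's profit: π_I = (159 - 0.5Q)q_I - (7q_I). Setting ∂π_I/∂q_I = 0: 152 - q_I - (1/2)(q_G + q_B) = 0.
Summing all 3 equations gives 387 − 2Q = 0, hence Q = 387/2.
Back-substituting: q_G = (112 − 387/4)/(1/2) = 61/2, q_B = (123 − 387/4)/(1/2) = 105/2, q_I = (152 − 387/4)/(1/2) = 221/2.
Total output Q = 387/2, so price P = 159 - (1/2)·(387/2) = 249/4.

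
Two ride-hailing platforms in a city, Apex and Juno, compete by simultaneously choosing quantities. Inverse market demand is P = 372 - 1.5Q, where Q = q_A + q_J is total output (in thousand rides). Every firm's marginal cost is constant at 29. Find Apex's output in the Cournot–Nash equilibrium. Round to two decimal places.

Each firm earns π_i = (372 - 1.5Q)q_i - 29q_i.
First-order condition (treating rivals' output as given): 343 - 3q_i - (3/2)q_j = 0.
By symmetry each firm produces the same amount; substituting q_j = q_i yields q_i = 343/(9/2) = 686/9.

76.22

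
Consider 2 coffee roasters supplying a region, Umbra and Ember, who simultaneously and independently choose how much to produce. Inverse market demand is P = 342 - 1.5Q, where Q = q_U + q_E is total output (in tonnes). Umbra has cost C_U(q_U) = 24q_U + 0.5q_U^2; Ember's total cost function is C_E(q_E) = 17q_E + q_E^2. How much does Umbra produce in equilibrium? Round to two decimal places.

62.11

Umbra's profit: π_U = (342 - 1.5Q)q_U - (24q_U + (1/2)q_U²). Setting ∂π_U/∂q_U = 0: 318 - 4q_U - (3/2)(q_E) = 0.
Ember's profit: π_E = (342 - 1.5Q)q_E - (17q_E + q_E²). Setting ∂π_E/∂q_E = 0: 325 - 5q_E - (3/2)(q_U) = 0.
Rearranging gives the reaction functions q_U = (318 - (3/2)q_E)/4 and q_E = (325 - (3/2)q_U)/5.
Solving the pair: q_U = 62.1127, q_E = 46.3662.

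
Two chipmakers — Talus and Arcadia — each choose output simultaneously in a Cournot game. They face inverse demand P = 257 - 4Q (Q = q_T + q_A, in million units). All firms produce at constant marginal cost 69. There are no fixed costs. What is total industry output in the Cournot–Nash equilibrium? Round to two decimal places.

Each firm earns π_i = (257 - 4Q)q_i - 69q_i.
First-order condition (treating rivals' output as given): 188 - 8q_i - 4q_j = 0.
By symmetry each firm produces the same amount; substituting q_j = q_i yields q_i = 188/12 = 47/3.
Total output Q = 47/3 + 47/3 = 94/3.

31.33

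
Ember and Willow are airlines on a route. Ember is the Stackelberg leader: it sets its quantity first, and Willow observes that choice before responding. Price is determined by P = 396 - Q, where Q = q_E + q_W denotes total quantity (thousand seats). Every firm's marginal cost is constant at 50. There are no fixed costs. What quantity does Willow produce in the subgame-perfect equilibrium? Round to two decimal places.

86.50

Solve by backward induction. Given q_E, the follower Willow maximises π_W = (396 - q_E - q_W)q_W - 50q_W.
∂π_W/∂q_W = 346 - q_E - 2q_W = 0 gives the reaction function q_W = (346 - q_E)/2.
The leader anticipates this reaction. Substituting into P = 396 - Q gives P = 223 - (1/2)q_E, so π_E = (223 - (1/2)q_E)q_E - 50q_E.
The leader's first-order condition 173 - q_E = 0 yields q_E = 173.
Then q_W = (346 - 173)/2 = 173/2.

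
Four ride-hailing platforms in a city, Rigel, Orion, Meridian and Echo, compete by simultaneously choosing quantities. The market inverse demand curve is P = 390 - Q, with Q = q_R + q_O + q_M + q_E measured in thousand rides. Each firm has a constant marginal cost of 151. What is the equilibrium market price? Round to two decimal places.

198.80

A representative firm's profit is π_i = q_i(390 - Q) - 151q_i.
First-order condition (treating rivals' output as given): 239 - 2q_i - Σ_{j≠i} q_j = 0.
With identical firms every q_j equals q_i, so Σ_{j≠i} q_j = 3q_i and 239 = 5q_i, giving q_i = 239/5.
Total output Q = 956/5, so price P = 390 - 956/5 = 994/5.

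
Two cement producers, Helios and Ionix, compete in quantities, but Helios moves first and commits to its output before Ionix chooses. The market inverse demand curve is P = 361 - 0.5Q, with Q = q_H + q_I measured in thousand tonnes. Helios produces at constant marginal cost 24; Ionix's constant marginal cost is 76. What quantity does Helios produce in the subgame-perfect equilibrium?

389

Solve by backward induction. Given q_H, the follower Ionix maximises π_I = (361 - (1/2)q_H - (1/2)q_I)q_I - 76q_I.
Follower FOC: 285 - (1/2)q_H - q_I = 0, so q_I(q_H) = (285 - (1/2)q_H).
Helios substitutes q_I(q_H) into its own profit: π_H = q_H(361 - (1/2)q_H - (285 - (1/2)q_H)/2) - 24q_H = (437/2 - (1/4)q_H)q_H - 24q_H.
The leader's first-order condition 389/2 - (1/2)q_H = 0 yields q_H = 389.
Then q_I = (285 - (1/2)·389) = 181/2.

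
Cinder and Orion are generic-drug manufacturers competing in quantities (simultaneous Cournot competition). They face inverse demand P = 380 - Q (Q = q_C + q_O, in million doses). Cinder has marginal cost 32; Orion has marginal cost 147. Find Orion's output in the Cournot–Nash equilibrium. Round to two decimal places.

Cinder's profit: π_C = (380 - Q)q_C - (32q_C). Setting ∂π_C/∂q_C = 0: 348 - 2q_C - (q_O) = 0.
Orion's profit: π_O = (380 - Q)q_O - (147q_O). Setting ∂π_O/∂q_O = 0: 233 - 2q_O - (q_C) = 0.
Best responses: q_C = (348 - q_O)/2, q_O = (233 - q_C)/2.
Substituting one into the other gives q_C = 463/3 and q_O = 118/3.

39.33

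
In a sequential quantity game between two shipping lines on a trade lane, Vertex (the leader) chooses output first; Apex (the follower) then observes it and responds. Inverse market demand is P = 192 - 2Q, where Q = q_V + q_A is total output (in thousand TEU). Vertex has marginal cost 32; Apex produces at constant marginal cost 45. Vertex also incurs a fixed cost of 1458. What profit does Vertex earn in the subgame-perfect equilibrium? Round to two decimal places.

Solve by backward induction. Given q_V, the follower Apex maximises π_A = (192 - 2q_V - 2q_A)q_A - 45q_A.
Follower FOC: 147 - 2q_V - 4q_A = 0, so q_A(q_V) = (147 - 2q_V)/4.
The leader anticipates this reaction. Substituting into P = 192 - 2Q gives P = 237/2 - q_V, so π_V = (237/2 - q_V)q_V - 32q_V.
Leader FOC: 173/2 - 2q_V = 0, so q_V = 173/4.
Then q_A = (147 - 2·(173/4))/4 = 121/8.
Price P = 192 - 2·(467/8) = 301/4.
Vertex's profit: (301/4 - 32)·(173/4) - 1458 = 412.5625.

412.56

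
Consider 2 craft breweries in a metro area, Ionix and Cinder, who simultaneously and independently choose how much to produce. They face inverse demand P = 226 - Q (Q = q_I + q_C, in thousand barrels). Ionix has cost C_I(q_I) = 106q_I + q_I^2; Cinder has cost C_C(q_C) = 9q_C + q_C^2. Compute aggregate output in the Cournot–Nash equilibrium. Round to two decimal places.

Ionix's profit: π_I = (226 - Q)q_I - (106q_I + q_I²). Setting ∂π_I/∂q_I = 0: 120 - 4q_I - (q_C) = 0.
Cinder's profit: π_C = (226 - Q)q_C - (9q_C + q_C²). Setting ∂π_C/∂q_C = 0: 217 - 4q_C - (q_I) = 0.
Best responses: q_I = (120 - q_C)/4, q_C = (217 - q_I)/4.
Solving the pair: q_I = 263/15, q_C = 748/15.
Total output Q = 263/15 + 748/15 = 337/5.

67.40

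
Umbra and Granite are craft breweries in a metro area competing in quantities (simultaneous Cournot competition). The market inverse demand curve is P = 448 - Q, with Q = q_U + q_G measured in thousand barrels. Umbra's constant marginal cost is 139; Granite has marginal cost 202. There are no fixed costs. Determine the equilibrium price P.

Umbra's profit: π_U = (448 - Q)q_U - (139q_U). Setting ∂π_U/∂q_U = 0: 309 - 2q_U - (q_G) = 0.
Granite's profit: π_G = (448 - Q)q_G - (202q_G). Setting ∂π_G/∂q_G = 0: 246 - 2q_G - (q_U) = 0.
So q_U = (309 - q_G)/2 and q_G = (246 - q_U)/2.
Substituting one into the other gives q_U = 124 and q_G = 61.
Total output Q = 185, so price P = 448 - 185 = 263.

263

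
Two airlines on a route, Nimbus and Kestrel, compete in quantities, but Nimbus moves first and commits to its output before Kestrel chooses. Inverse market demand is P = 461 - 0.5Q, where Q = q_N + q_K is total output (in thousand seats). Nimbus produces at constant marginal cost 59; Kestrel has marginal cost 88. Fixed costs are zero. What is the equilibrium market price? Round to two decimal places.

Solve by backward induction. Given q_N, the follower Kestrel maximises π_K = (461 - (1/2)q_N - (1/2)q_K)q_K - 88q_K.
∂π_K/∂q_K = 373 - (1/2)q_N - q_K = 0 gives the reaction function q_K = (373 - (1/2)q_N).
The leader anticipates this reaction. Substituting into P = 461 - 0.5Q gives P = 549/2 - (1/4)q_N, so π_N = (549/2 - (1/4)q_N)q_N - 59q_N.
Maximising: ∂π_N/∂q_N = 431/2 - (1/2)q_N = 0, giving q_N = 431.
Then q_K = (373 - (1/2)·431) = 315/2.
Total output Q = 1177/2, so price P = 461 - (1/2)·(1177/2) = 667/4.

166.75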